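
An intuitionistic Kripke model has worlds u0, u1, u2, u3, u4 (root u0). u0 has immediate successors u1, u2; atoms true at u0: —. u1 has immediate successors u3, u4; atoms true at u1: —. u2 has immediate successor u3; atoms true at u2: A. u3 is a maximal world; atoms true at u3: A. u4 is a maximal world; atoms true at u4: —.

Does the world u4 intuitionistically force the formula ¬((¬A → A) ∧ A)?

u4 ⊩ ¬((¬A → A) ∧ A): no world accessible from u4 forces (¬A → A) ∧ A.

Yes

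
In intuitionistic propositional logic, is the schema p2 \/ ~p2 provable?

This is the law of excluded middle, which is not intuitionistically valid.
A Kripke countermodel: worlds u, v; order generated by u <= v; atoms true at each world — u:{}; v:{p2}.
u ||-/- p2 \/ ~p2: neither disjunct is forced at u.
u lacks atom p2, so u ||-/- p2.
So the root u does not force the formula.

No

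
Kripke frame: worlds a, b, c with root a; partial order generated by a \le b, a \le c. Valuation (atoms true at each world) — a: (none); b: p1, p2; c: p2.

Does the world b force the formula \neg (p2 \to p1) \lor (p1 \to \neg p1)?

No

b \nVdash \neg (p2 \to p1) \lor (p1 \to \neg p1): neither disjunct is forced at b.
b \nVdash \neg (p2 \to p1) since b is accessible from b and b \Vdash p2 \to p1.
b \Vdash p2 \to p1: every world accessible from b that forces p2 (namely b) also forces p1.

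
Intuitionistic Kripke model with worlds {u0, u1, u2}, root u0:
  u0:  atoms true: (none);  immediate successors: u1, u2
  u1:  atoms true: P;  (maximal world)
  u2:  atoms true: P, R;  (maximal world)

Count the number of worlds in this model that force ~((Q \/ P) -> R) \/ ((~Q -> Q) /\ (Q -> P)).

1

u0: does not force it — u0 ||-/- ~((Q \/ P) -> R) \/ ((~Q -> Q) /\ (Q -> P)): neither disjunct is forced at u0.
u1: forces it.
u2: does not force it — u2 ||-/- ~((Q \/ P) -> R) \/ ((~Q -> Q) /\ (Q -> P)): neither disjunct is forced at u2.
Worlds forcing the formula: {u1}.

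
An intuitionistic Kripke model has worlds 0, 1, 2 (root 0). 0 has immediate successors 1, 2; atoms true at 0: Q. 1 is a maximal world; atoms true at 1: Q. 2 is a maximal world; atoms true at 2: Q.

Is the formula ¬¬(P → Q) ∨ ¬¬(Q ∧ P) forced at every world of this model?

0 ⊩ ¬¬(P → Q) ∨ ¬¬(Q ∧ P) via the disjunct ¬¬(P → Q).
Since the root 0 forces ¬¬(P → Q) ∨ ¬¬(Q ∧ P) and forcing is persistent (monotone upward), every world forces it.

Yes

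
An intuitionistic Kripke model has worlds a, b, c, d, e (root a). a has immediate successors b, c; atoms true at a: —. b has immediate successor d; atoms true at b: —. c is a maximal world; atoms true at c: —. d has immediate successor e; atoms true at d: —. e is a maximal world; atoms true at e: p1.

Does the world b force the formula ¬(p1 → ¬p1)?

Yes

b ⊩ ¬(p1 → ¬p1): no world accessible from b forces p1 → ¬p1.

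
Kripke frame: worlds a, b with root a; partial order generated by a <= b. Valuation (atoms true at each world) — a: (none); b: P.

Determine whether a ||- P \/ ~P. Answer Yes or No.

No

a ||-/- P \/ ~P: neither disjunct is forced at a.
a lacks atom P, so a ||-/- P.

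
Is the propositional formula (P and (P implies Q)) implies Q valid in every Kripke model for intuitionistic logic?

This is modus ponens in implicational form, which is intuitionistically derivable.
If a world forces P and P implies Q, then applying the implication at that world (which is accessible from itself) gives Q.

Yes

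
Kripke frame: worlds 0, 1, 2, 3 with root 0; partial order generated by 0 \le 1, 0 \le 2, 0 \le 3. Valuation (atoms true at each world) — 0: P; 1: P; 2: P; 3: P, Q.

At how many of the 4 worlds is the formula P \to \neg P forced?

0

0: does not force it — 0 \nVdash P \to \neg P: already at 0 itself, 0 \Vdash P but 0 \nVdash \neg P.
1: does not force it.
2: does not force it.
3: does not force it.
Worlds forcing the formula: { }.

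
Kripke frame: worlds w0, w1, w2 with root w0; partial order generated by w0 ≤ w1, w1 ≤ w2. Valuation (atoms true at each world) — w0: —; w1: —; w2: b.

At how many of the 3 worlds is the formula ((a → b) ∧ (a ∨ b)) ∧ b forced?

w0: does not force it — w0 ⊮ ((a → b) ∧ (a ∨ b)) ∧ b since w0 fails (a → b) ∧ (a ∨ b).
w1: does not force it.
w2: forces it.
Worlds forcing the formula: {w2}.

1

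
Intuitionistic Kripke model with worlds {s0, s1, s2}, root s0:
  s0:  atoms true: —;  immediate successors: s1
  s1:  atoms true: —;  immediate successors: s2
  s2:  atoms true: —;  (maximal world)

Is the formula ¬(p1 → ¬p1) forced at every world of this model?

No

Not every world: s0 ⊮ ¬(p1 → ¬p1).
s0 ⊮ ¬(p1 → ¬p1) since s0 is accessible from s0 and s0 ⊩ p1 → ¬p1.
s0 ⊩ p1 → ¬p1 vacuously: no world accessible from s0 forces the antecedent p1.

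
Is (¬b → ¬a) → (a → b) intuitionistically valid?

This is the converse of contraposition, which is not intuitionistically valid.
A Kripke countermodel: worlds s0, s1; order generated by s0 ≤ s1; atoms true at each world — s0:{a}; s1:{a,b}.
s0 ⊮ (¬b → ¬a) → (a → b): already at s0 itself, s0 ⊩ ¬b → ¬a but s0 ⊮ a → b.
s0 ⊮ a → b: already at s0 itself, s0 ⊩ a but s0 ⊮ b.
s0 lacks atom b, so s0 ⊮ b.
So the root s0 does not force the formula.

No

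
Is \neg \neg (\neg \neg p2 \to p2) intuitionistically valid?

This is the double negation of double-negation elimination, which is intuitionistically derivable.
By Glivenko's theorem the double negation of any classical propositional tautology is intuitionistically provable; \neg \neg p2 \to p2 is classically a tautology.

Yes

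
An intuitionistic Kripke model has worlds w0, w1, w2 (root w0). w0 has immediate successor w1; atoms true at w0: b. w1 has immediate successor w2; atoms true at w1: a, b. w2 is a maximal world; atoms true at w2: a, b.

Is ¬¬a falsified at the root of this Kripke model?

No

w0 ⊩ ¬¬a: no world accessible from w0 forces ¬a.
So the root w0 forces ¬¬a; the model is not a countermodel.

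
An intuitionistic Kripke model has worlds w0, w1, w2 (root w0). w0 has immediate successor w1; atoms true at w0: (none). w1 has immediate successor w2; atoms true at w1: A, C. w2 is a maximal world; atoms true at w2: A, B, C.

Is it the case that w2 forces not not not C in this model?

w2 does not force not not not C since w2 is accessible from w2 and w2 forces not not C.
w2 forces not not C: no world accessible from w2 forces not C.

No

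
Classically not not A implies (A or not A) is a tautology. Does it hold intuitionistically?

No

This is a variant of double-negation elimination (deriving excluded middle from double negation), which is not intuitionistically valid.
A Kripke countermodel: worlds s0, s1; order generated by s0 <= s1; atoms true at each world — s0:{}; s1:{A}.
s0 does not force not not A implies (A or not A): already at s0 itself, s0 forces not not A but s0 does not force A or not A.
s0 does not force A or not A: neither disjunct is forced at s0.
s0 lacks atom A, so s0 does not force A.
So the root s0 does not force the formula.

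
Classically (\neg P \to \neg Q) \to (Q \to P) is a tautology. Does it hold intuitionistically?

No

This is the converse of contraposition, which is not intuitionistically valid.
A Kripke countermodel: worlds u, v; order generated by u \le v; atoms true at each world — u:{Q}; v:{P,Q}.
u \nVdash (\neg P \to \neg Q) \to (Q \to P): already at u itself, u \Vdash \neg P \to \neg Q but u \nVdash Q \to P.
u \nVdash Q \to P: already at u itself, u \Vdash Q but u \nVdash P.
u lacks atom P, so u \nVdash P.
So the root u does not force the formula.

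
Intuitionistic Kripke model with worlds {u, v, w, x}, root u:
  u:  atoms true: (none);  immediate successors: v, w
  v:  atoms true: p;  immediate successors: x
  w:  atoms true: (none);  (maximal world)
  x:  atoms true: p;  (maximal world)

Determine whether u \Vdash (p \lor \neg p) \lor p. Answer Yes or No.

u \nVdash (p \lor \neg p) \lor p: neither disjunct is forced at u.
u \nVdash p \lor \neg p: neither disjunct is forced at u.
u lacks atom p, so u \nVdash p.

No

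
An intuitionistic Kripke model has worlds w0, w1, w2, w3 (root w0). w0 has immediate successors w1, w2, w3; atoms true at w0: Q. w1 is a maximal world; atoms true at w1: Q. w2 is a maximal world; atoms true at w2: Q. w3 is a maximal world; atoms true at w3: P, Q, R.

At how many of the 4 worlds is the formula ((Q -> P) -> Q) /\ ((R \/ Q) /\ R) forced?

1

w0: does not force it — w0 ||-/- ((Q -> P) -> Q) /\ ((R \/ Q) /\ R) since w0 fails (R \/ Q) /\ R.
w1: does not force it — w1 ||-/- ((Q -> P) -> Q) /\ ((R \/ Q) /\ R) since w1 fails (R \/ Q) /\ R.
w2: does not force it — w2 ||-/- ((Q -> P) -> Q) /\ ((R \/ Q) /\ R) since w2 fails (R \/ Q) /\ R.
w3: forces it.
Worlds forcing the formula: {w3}.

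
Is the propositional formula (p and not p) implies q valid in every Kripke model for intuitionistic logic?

This is an instance of ex falso quodlibet, which is intuitionistically derivable.
No world can force both p and not p, so the antecedent p and not p is never forced and the implication holds vacuously at every world.

Yes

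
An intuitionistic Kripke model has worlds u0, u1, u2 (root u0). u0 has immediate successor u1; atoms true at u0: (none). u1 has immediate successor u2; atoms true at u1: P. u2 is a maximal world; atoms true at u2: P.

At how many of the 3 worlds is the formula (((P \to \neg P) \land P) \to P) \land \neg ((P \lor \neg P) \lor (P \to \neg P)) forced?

u0: does not force it — u0 \nVdash (((P \to \neg P) \land P) \to P) \land \neg ((P \lor \neg P) \lor (P \to \neg P)) since u0 fails \neg ((P \lor \neg P) \lor (P \to \neg P)).
u1: does not force it.
u2: does not force it.
Worlds forcing the formula: { }.

0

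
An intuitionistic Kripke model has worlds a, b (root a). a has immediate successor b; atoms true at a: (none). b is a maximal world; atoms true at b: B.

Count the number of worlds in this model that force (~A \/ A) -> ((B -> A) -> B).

2

a: forces it.
b: forces it.
Worlds forcing the formula: {a, b}.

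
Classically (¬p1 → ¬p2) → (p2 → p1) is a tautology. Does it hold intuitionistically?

This is the converse of contraposition, which is not intuitionistically valid.
A Kripke countermodel: worlds u, v; order generated by u ≤ v; atoms true at each world — u:{p2}; v:{p1,p2}.
u ⊮ (¬p1 → ¬p2) → (p2 → p1): already at u itself, u ⊩ ¬p1 → ¬p2 but u ⊮ p2 → p1.
u ⊮ p2 → p1: already at u itself, u ⊩ p2 but u ⊮ p1.
u lacks atom p1, so u ⊮ p1.
So the root u does not force the formula.

No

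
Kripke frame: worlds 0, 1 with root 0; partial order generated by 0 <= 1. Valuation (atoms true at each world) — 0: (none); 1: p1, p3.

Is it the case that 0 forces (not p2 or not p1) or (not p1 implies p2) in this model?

Yes

0 forces (not p2 or not p1) or (not p1 implies p2) via the disjunct not p2 or not p1.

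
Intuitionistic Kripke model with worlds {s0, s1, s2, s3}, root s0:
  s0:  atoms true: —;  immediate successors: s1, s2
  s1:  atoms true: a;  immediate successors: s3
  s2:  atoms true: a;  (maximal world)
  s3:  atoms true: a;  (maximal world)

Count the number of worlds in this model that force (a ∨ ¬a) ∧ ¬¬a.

3

s0: does not force it — s0 ⊮ (a ∨ ¬a) ∧ ¬¬a since s0 fails a ∨ ¬a.
s1: forces it.
s2: forces it.
s3: forces it.
Worlds forcing the formula: {s1, s2, s3}.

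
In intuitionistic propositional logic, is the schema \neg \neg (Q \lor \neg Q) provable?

Yes

This is the double negation of excluded middle, which is intuitionistically derivable.
Assuming \neg (Q \lor \neg Q): from Q we'd get Q \lor \neg Q, so \neg Q; but then Q \lor \neg Q again — contradiction. Hence \neg \neg (Q \lor \neg Q).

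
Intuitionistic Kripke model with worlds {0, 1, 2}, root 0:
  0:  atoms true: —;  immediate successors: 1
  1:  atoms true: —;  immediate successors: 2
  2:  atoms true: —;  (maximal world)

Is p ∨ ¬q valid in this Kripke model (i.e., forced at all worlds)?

Yes

0 ⊩ p ∨ ¬q via the disjunct ¬q.
Since the root 0 forces p ∨ ¬q and forcing is persistent (monotone upward), every world forces it.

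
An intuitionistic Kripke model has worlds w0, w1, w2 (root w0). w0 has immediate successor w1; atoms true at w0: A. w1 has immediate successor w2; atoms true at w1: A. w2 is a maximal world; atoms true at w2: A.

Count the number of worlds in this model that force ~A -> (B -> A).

w0: forces it.
w1: forces it.
w2: forces it.
Worlds forcing the formula: {w0, w1, w2}.

3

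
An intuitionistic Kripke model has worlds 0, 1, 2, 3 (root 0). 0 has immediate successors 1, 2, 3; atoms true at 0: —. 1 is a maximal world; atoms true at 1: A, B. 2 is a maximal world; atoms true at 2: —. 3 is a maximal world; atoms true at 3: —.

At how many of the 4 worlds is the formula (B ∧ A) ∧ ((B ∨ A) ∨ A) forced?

0: does not force it — 0 ⊮ (B ∧ A) ∧ ((B ∨ A) ∨ A) since 0 fails B ∧ A.
1: forces it.
2: does not force it — 2 ⊮ (B ∧ A) ∧ ((B ∨ A) ∨ A) since 2 fails B ∧ A.
3: does not force it — 3 ⊮ (B ∧ A) ∧ ((B ∨ A) ∨ A) since 3 fails B ∧ A.
Worlds forcing the formula: {1}.

1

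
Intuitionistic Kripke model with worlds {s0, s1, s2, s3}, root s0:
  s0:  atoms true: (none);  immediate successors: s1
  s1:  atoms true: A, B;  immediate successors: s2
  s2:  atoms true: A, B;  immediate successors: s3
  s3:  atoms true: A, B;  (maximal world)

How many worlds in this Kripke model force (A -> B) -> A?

3

s0: does not force it — s0 ||-/- (A -> B) -> A: already at s0 itself, s0 ||- A -> B but s0 ||-/- A.
s1: forces it.
s2: forces it.
s3: forces it.
Worlds forcing the formula: {s1, s2, s3}.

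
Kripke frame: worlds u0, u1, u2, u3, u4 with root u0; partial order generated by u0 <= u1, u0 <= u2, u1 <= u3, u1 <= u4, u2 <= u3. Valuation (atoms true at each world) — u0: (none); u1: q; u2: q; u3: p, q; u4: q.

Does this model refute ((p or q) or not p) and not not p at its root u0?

u0 does not force ((p or q) or not p) and not not p since u0 fails (p or q) or not p.
So the root u0 does not force ((p or q) or not p) and not not p; the model is a countermodel.

Yes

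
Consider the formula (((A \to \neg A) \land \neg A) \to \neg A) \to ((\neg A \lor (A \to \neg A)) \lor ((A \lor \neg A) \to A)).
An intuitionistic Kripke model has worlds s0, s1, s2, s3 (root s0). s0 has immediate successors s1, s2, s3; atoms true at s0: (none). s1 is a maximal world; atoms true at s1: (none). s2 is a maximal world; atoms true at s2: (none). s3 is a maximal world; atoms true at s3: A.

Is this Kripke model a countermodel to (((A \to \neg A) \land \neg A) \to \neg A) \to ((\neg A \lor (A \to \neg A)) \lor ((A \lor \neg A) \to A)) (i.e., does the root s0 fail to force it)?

s0 \nVdash (((A \to \neg A) \land \neg A) \to \neg A) \to ((\neg A \lor (A \to \neg A)) \lor ((A \lor \neg A) \to A)): already at s0 itself, s0 \Vdash ((A \to \neg A) \land \neg A) \to \neg A but s0 \nVdash (\neg A \lor (A \to \neg A)) \lor ((A \lor \neg A) \to A).
s0 \nVdash (\neg A \lor (A \to \neg A)) \lor ((A \lor \neg A) \to A): neither disjunct is forced at s0.
s0 \nVdash \neg A \lor (A \to \neg A): neither disjunct is forced at s0.
s0 \nVdash \neg A since s3 is accessible from s0 and s3 \Vdash A.
So the root s0 does not force (((A \to \neg A) \land \neg A) \to \neg A) \to ((\neg A \lor (A \to \neg A)) \lor ((A \lor \neg A) \to A)); the model is a countermodel.

Yes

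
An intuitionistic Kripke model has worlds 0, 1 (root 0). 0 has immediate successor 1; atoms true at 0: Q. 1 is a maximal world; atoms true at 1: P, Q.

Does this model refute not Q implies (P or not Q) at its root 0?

0 forces not Q implies (P or not Q) vacuously: no world accessible from 0 forces the antecedent not Q.
So the root 0 forces not Q implies (P or not Q); the model is not a countermodel.

No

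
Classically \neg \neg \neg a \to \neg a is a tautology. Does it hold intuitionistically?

Yes

This is triple-negation reduction, which is intuitionistically derivable.
Assume \neg \neg \neg a and suppose a. Then \neg \neg a (double-negation introduction), contradicting \neg \neg \neg a. So \neg a.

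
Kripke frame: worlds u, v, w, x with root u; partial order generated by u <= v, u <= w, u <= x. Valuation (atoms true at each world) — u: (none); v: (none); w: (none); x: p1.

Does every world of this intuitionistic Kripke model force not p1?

No

Not every world: u does not force not p1.
u does not force not p1 since x is accessible from u and x forces p1.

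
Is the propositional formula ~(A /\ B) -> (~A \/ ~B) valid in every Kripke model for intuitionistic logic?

This is the constructively invalid direction of De Morgan's law for conjunction, which is not intuitionistically valid.
A Kripke countermodel: worlds w0, w1, w2; order generated by w0 <= w1, w0 <= w2; atoms true at each world — w0:{}; w1:{A}; w2:{B}.
w0 ||-/- ~(A /\ B) -> (~A \/ ~B): already at w0 itself, w0 ||- ~(A /\ B) but w0 ||-/- ~A \/ ~B.
w0 ||-/- ~A \/ ~B: neither disjunct is forced at w0.
w0 ||-/- ~A since w1 is accessible from w0 and w1 ||- A.
So the root w0 does not force the formula.

No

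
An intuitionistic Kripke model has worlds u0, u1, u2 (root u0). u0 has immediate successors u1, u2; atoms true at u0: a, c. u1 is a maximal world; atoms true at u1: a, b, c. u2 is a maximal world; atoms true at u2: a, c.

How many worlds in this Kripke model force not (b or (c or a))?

u0: does not force it — u0 does not force not (b or (c or a)) since u0 is accessible from u0 and u0 forces b or (c or a).
u1: does not force it.
u2: does not force it.
Worlds forcing the formula: { }.

0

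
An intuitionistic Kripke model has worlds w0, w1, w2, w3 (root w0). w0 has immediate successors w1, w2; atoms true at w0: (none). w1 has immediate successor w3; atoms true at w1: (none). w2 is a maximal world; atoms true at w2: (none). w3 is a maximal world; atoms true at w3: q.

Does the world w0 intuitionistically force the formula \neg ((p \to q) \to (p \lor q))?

w0 \nVdash \neg ((p \to q) \to (p \lor q)) since w3 is accessible from w0 and w3 \Vdash (p \to q) \to (p \lor q).
w3 \Vdash (p \to q) \to (p \lor q): every world accessible from w3 that forces p \to q (namely w3) also forces p \lor q.

No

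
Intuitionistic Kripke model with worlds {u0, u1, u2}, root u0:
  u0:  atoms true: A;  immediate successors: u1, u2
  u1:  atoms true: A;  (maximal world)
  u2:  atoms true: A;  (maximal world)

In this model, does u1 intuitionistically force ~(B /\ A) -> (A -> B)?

u1 ||-/- ~(B /\ A) -> (A -> B): already at u1 itself, u1 ||- ~(B /\ A) but u1 ||-/- A -> B.
u1 ||-/- A -> B: already at u1 itself, u1 ||- A but u1 ||-/- B.
u1 lacks atom B, so u1 ||-/- B.

No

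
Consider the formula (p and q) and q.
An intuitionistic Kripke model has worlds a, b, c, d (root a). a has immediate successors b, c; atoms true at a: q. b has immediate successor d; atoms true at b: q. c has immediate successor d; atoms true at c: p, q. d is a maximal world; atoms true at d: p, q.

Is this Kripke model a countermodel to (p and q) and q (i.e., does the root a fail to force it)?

a does not force (p and q) and q since a fails p and q.
So the root a does not force (p and q) and q; the model is a countermodel.

Yes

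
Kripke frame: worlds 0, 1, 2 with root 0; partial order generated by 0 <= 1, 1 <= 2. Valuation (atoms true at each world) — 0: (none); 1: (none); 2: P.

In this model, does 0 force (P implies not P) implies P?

Yes

0 forces (P implies not P) implies P vacuously: no world accessible from 0 forces the antecedent P implies not P.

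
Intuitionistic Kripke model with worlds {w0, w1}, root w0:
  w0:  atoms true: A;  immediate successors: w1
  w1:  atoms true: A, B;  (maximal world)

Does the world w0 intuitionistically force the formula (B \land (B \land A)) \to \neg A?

w0 \nVdash (B \land (B \land A)) \to \neg A: at the accessible world w1, w1 \Vdash B \land (B \land A) but w1 \nVdash \neg A.
w1 \nVdash \neg A since w1 is accessible from w1 and w1 \Vdash A.

No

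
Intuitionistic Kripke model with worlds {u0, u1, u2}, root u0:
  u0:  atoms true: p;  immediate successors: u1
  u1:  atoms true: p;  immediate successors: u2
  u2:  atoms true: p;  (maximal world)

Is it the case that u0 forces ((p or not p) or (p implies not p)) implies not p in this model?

u0 does not force ((p or not p) or (p implies not p)) implies not p: already at u0 itself, u0 forces (p or not p) or (p implies not p) but u0 does not force not p.
u0 does not force not p since u0 is accessible from u0 and u0 forces p.

No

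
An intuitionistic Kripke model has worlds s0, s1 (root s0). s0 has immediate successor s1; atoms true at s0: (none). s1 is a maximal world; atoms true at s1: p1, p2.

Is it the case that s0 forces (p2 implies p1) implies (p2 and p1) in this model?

s0 does not force (p2 implies p1) implies (p2 and p1): already at s0 itself, s0 forces p2 implies p1 but s0 does not force p2 and p1.
s0 does not force p2 and p1 since s0 fails p2.

No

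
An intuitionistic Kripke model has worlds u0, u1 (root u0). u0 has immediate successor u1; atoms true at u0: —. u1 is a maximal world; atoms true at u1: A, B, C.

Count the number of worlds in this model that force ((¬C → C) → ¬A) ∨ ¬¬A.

u0: forces it.
u1: forces it.
Worlds forcing the formula: {u0, u1}.

2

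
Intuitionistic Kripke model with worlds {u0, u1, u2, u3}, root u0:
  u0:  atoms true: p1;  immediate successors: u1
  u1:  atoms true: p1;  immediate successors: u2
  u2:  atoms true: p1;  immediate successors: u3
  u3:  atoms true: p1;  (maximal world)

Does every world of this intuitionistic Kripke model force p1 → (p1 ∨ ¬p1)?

u0 ⊩ p1 → (p1 ∨ ¬p1): every world accessible from u0 that forces p1 (namely u0, u1, u2, u3) also forces p1 ∨ ¬p1.
Since the root u0 forces p1 → (p1 ∨ ¬p1) and forcing is persistent (monotone upward), every world forces it.

Yes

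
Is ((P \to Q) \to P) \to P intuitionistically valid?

This is Peirce's law, which is not intuitionistically valid.
A Kripke countermodel: worlds w0, w1; order generated by w0 \le w1; atoms true at each world — w0:{}; w1:{P}.
w0 \nVdash ((P \to Q) \to P) \to P: already at w0 itself, w0 \Vdash (P \to Q) \to P but w0 \nVdash P.
w0 lacks atom P, so w0 \nVdash P.
So the root w0 does not force the formula.

No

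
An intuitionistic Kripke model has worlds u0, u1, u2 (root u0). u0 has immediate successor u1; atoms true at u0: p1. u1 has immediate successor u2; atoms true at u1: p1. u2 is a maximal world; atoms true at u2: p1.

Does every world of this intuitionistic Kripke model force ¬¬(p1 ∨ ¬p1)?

Yes

u0 ⊩ ¬¬(p1 ∨ ¬p1): no world accessible from u0 forces ¬(p1 ∨ ¬p1).
Since the root u0 forces ¬¬(p1 ∨ ¬p1) and forcing is persistent (monotone upward), every world forces it.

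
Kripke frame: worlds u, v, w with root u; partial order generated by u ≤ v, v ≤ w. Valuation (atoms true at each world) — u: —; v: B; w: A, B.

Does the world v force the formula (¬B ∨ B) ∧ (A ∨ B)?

v ⊩ (¬B ∨ B) ∧ (A ∨ B) since v forces both conjuncts.

Yes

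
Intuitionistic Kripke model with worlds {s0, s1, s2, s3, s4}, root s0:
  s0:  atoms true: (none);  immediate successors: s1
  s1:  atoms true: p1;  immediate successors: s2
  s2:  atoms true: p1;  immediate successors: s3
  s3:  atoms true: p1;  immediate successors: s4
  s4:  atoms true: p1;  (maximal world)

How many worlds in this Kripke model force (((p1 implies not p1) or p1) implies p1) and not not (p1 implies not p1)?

s0: does not force it — s0 does not force (((p1 implies not p1) or p1) implies p1) and not not (p1 implies not p1) since s0 fails not not (p1 implies not p1).
s1: does not force it — s1 does not force (((p1 implies not p1) or p1) implies p1) and not not (p1 implies not p1) since s1 fails not not (p1 implies not p1).
s2: does not force it.
s3: does not force it.
s4: does not force it.
Worlds forcing the formula: { }.

0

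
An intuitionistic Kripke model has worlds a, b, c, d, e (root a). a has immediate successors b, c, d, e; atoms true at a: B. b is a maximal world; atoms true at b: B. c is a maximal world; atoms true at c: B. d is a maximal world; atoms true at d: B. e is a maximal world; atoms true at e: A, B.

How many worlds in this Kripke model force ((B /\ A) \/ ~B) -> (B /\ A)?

5

a: forces it.
b: forces it.
c: forces it.
d: forces it.
e: forces it.
Worlds forcing the formula: {a, b, c, d, e}.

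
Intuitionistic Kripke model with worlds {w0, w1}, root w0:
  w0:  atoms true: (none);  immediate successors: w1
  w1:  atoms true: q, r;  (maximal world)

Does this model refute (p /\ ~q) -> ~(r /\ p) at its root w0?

No

w0 ||- (p /\ ~q) -> ~(r /\ p) vacuously: no world accessible from w0 forces the antecedent p /\ ~q.
So the root w0 forces (p /\ ~q) -> ~(r /\ p); the model is not a countermodel.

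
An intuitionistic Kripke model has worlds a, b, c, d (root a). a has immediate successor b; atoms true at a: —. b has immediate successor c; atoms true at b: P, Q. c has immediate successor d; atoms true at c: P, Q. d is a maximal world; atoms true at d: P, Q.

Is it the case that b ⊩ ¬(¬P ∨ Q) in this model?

No

b ⊮ ¬(¬P ∨ Q) since b is accessible from b and b ⊩ ¬P ∨ Q.
b ⊩ ¬P ∨ Q via the disjunct Q.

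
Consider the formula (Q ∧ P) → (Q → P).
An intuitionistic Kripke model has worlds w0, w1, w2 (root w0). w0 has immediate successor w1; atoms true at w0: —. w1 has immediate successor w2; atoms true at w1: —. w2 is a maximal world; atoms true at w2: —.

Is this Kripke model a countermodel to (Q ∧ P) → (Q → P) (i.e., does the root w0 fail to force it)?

No

w0 ⊩ (Q ∧ P) → (Q → P) vacuously: no world accessible from w0 forces the antecedent Q ∧ P.
So the root w0 forces (Q ∧ P) → (Q → P); the model is not a countermodel.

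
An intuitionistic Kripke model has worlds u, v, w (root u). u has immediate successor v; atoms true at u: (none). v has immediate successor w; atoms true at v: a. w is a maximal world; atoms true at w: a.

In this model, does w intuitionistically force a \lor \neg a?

Yes

w \Vdash a \lor \neg a via the disjunct a.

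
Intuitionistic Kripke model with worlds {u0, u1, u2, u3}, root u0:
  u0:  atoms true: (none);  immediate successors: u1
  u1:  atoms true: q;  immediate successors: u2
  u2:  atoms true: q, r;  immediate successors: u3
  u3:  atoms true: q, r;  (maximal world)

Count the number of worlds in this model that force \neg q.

u0: does not force it — u0 \nVdash \neg q since u1 is accessible from u0 and u1 \Vdash q.
u1: does not force it — u1 \nVdash \neg q since u1 is accessible from u1 and u1 \Vdash q.
u2: does not force it.
u3: does not force it.
Worlds forcing the formula: { }.

0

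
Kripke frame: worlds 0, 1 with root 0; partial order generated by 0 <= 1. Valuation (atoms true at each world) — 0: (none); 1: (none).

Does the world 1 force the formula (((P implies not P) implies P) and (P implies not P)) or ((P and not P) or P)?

1 does not force (((P implies not P) implies P) and (P implies not P)) or ((P and not P) or P): neither disjunct is forced at 1.
1 does not force ((P implies not P) implies P) and (P implies not P) since 1 fails (P implies not P) implies P.

No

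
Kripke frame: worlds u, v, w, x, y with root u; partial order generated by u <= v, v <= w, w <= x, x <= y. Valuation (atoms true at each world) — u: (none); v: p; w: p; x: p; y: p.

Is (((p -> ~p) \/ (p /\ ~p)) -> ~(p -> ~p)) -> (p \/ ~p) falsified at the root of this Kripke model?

u ||-/- (((p -> ~p) \/ (p /\ ~p)) -> ~(p -> ~p)) -> (p \/ ~p): already at u itself, u ||- ((p -> ~p) \/ (p /\ ~p)) -> ~(p -> ~p) but u ||-/- p \/ ~p.
u ||-/- p \/ ~p: neither disjunct is forced at u.
u lacks atom p, so u ||-/- p.
So the root u does not force (((p -> ~p) \/ (p /\ ~p)) -> ~(p -> ~p)) -> (p \/ ~p); the model is a countermodel.

Yes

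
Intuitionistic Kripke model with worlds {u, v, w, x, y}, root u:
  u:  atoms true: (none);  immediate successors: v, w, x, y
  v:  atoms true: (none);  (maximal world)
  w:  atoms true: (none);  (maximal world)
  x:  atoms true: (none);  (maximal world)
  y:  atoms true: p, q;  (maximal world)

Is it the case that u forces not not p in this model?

No

u does not force not not p since v is accessible from u and v forces not p.
v forces not p: no world accessible from v forces p.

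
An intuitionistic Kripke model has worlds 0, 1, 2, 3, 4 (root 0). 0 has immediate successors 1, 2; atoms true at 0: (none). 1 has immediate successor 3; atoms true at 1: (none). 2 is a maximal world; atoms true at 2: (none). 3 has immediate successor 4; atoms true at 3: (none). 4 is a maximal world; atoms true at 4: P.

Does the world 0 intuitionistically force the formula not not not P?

0 does not force not not not P since 1 is accessible from 0 and 1 forces not not P.
1 forces not not P: no world accessible from 1 forces not P.

No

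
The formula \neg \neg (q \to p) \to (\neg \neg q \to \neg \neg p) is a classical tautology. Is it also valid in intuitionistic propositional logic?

Yes

This is the distribution of double negation over implication, which is intuitionistically derivable.
Assume \neg \neg (q \to p) and \neg \neg q; suppose \neg p. Then q \to p would give \neg q (by contraposition), contradicting \neg \neg q; so \neg (q \to p), contradicting \neg \neg (q \to p). Hence \neg \neg p.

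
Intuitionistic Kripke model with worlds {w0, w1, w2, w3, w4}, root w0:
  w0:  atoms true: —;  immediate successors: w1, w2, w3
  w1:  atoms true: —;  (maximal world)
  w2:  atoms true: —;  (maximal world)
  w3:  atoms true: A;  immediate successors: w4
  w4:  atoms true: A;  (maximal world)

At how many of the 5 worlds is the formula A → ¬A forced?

2

w0: does not force it — w0 ⊮ A → ¬A: at the accessible world w3, w3 ⊩ A but w3 ⊮ ¬A.
w1: forces it.
w2: forces it.
w3: does not force it — w3 ⊮ A → ¬A: already at w3 itself, w3 ⊩ A but w3 ⊮ ¬A.
w4: does not force it.
Worlds forcing the formula: {w1, w2}.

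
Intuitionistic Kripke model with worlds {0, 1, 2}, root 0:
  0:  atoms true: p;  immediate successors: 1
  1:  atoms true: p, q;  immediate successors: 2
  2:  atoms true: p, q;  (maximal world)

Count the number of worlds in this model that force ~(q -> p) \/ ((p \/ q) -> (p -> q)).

2

0: does not force it — 0 ||-/- ~(q -> p) \/ ((p \/ q) -> (p -> q)): neither disjunct is forced at 0.
1: forces it.
2: forces it.
Worlds forcing the formula: {1, 2}.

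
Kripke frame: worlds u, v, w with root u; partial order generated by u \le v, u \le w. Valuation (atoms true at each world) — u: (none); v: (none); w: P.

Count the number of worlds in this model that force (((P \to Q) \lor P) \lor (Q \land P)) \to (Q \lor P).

u: does not force it — u \nVdash (((P \to Q) \lor P) \lor (Q \land P)) \to (Q \lor P): at the accessible world v, v \Vdash ((P \to Q) \lor P) \lor (Q \land P) but v \nVdash Q \lor P.
v: does not force it — v \nVdash (((P \to Q) \lor P) \lor (Q \land P)) \to (Q \lor P): already at v itself, v \Vdash ((P \to Q) \lor P) \lor (Q \land P) but v \nVdash Q \lor P.
w: forces it.
Worlds forcing the formula: {w}.

1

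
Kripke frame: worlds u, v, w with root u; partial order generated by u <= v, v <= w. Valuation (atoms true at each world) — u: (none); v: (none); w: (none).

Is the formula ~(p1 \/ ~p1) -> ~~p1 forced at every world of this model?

Yes

u ||- ~(p1 \/ ~p1) -> ~~p1 vacuously: no world accessible from u forces the antecedent ~(p1 \/ ~p1).
Since the root u forces ~(p1 \/ ~p1) -> ~~p1 and forcing is persistent (monotone upward), every world forces it.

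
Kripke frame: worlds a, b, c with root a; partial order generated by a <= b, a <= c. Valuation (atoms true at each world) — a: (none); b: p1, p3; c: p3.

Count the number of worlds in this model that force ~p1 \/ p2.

a: does not force it — a ||-/- ~p1 \/ p2: neither disjunct is forced at a.
b: does not force it — b ||-/- ~p1 \/ p2: neither disjunct is forced at b.
c: forces it.
Worlds forcing the formula: {c}.

1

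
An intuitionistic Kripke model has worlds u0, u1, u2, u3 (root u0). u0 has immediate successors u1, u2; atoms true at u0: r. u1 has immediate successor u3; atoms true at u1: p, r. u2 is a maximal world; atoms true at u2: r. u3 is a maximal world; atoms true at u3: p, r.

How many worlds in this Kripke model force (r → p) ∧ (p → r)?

u0: does not force it — u0 ⊮ (r → p) ∧ (p → r) since u0 fails r → p.
u1: forces it.
u2: does not force it.
u3: forces it.
Worlds forcing the formula: {u1, u3}.

2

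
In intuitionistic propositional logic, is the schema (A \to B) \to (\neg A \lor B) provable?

No

This is the material-implication-as-disjunction principle, which is not intuitionistically valid.
A Kripke countermodel: worlds s0, s1; order generated by s0 \le s1; atoms true at each world — s0:{}; s1:{A,B}.
s0 \nVdash (A \to B) \to (\neg A \lor B): already at s0 itself, s0 \Vdash A \to B but s0 \nVdash \neg A \lor B.
s0 \nVdash \neg A \lor B: neither disjunct is forced at s0.
s0 \nVdash \neg A since s1 is accessible from s0 and s1 \Vdash A.
So the root s0 does not force the formula.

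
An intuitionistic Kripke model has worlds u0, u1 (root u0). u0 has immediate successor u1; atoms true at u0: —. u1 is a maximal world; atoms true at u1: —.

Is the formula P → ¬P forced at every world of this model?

u0 ⊩ P → ¬P vacuously: no world accessible from u0 forces the antecedent P.
Since the root u0 forces P → ¬P and forcing is persistent (monotone upward), every world forces it.

Yes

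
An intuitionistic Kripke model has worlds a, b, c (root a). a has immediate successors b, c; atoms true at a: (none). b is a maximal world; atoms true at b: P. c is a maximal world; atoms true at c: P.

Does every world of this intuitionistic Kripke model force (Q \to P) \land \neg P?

No

Not every world: a \nVdash (Q \to P) \land \neg P.
a \nVdash (Q \to P) \land \neg P since a fails \neg P.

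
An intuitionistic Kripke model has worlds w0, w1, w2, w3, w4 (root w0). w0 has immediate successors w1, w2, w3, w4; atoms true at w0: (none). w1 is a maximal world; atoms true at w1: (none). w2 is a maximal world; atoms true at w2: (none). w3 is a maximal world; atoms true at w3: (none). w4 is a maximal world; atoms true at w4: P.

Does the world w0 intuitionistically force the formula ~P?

No

w0 ||-/- ~P since w4 is accessible from w0 and w4 ||- P.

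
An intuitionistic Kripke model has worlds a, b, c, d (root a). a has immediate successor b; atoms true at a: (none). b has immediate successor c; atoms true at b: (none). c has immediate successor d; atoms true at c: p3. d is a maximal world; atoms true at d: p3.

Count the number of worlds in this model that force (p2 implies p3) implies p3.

2

a: does not force it — a does not force (p2 implies p3) implies p3: already at a itself, a forces p2 implies p3 but a does not force p3.
b: does not force it.
c: forces it.
d: forces it.
Worlds forcing the formula: {c, d}.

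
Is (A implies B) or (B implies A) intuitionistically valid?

This is the Gödel–Dummett linearity axiom, which is not intuitionistically valid.
A Kripke countermodel: worlds 0, 1, 2; order generated by 0 <= 1, 0 <= 2; atoms true at each world — 0:{}; 1:{A}; 2:{B}.
0 does not force (A implies B) or (B implies A): neither disjunct is forced at 0.
0 does not force A implies B: at the accessible world 1, 1 forces A but 1 does not force B.
1 lacks atom B, so 1 does not force B.
So the root 0 does not force the formula.

No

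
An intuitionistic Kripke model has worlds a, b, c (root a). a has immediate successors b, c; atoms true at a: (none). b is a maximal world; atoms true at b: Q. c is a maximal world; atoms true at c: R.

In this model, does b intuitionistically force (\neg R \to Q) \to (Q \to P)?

b \nVdash (\neg R \to Q) \to (Q \to P): already at b itself, b \Vdash \neg R \to Q but b \nVdash Q \to P.
b \nVdash Q \to P: already at b itself, b \Vdash Q but b \nVdash P.
b lacks atom P, so b \nVdash P.

No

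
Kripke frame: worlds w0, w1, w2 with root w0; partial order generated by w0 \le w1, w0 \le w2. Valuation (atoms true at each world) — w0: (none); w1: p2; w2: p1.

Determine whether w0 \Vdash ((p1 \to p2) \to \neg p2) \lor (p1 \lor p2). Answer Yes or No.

w0 \nVdash ((p1 \to p2) \to \neg p2) \lor (p1 \lor p2): neither disjunct is forced at w0.
w0 \nVdash (p1 \to p2) \to \neg p2: at the accessible world w1, w1 \Vdash p1 \to p2 but w1 \nVdash \neg p2.
w1 \nVdash \neg p2 since w1 is accessible from w1 and w1 \Vdash p2.

No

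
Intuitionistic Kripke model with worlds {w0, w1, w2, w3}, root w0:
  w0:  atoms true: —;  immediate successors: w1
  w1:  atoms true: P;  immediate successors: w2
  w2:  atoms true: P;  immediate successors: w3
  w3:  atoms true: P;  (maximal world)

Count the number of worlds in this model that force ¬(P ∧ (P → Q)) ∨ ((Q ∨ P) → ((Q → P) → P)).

4

w0: forces it.
w1: forces it.
w2: forces it.
w3: forces it.
Worlds forcing the formula: {w0, w1, w2, w3}.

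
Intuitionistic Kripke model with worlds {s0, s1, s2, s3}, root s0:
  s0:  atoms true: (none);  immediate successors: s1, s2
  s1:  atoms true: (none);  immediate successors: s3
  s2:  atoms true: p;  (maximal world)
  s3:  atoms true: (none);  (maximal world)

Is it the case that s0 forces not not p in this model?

s0 does not force not not p since s1 is accessible from s0 and s1 forces not p.
s1 forces not p: no world accessible from s1 forces p.

No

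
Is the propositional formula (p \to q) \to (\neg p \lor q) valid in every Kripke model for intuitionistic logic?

This is the material-implication-as-disjunction principle, which is not intuitionistically valid.
A Kripke countermodel: worlds u0, u1; order generated by u0 \le u1; atoms true at each world — u0:{}; u1:{p,q}.
u0 \nVdash (p \to q) \to (\neg p \lor q): already at u0 itself, u0 \Vdash p \to q but u0 \nVdash \neg p \lor q.
u0 \nVdash \neg p \lor q: neither disjunct is forced at u0.
u0 \nVdash \neg p since u1 is accessible from u0 and u1 \Vdash p.
So the root u0 does not force the formula.

No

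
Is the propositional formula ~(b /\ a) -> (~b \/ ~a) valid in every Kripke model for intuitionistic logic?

No

This is the constructively invalid direction of De Morgan's law for conjunction, which is not intuitionistically valid.
A Kripke countermodel: worlds 0, 1, 2; order generated by 0 <= 1, 0 <= 2; atoms true at each world — 0:{}; 1:{b}; 2:{a}.
0 ||-/- ~(b /\ a) -> (~b \/ ~a): already at 0 itself, 0 ||- ~(b /\ a) but 0 ||-/- ~b \/ ~a.
0 ||-/- ~b \/ ~a: neither disjunct is forced at 0.
0 ||-/- ~b since 1 is accessible from 0 and 1 ||- b.
So the root 0 does not force the formula.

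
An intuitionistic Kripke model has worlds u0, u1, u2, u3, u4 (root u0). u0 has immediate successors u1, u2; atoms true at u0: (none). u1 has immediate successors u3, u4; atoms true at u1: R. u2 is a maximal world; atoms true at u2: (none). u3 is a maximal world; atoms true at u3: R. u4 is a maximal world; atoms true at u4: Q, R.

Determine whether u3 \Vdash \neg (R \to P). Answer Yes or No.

u3 \Vdash \neg (R \to P): no world accessible from u3 forces R \to P.

Yes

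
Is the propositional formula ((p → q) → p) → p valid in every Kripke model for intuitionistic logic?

This is Peirce's law, which is not intuitionistically valid.
A Kripke countermodel: worlds a, b; order generated by a ≤ b; atoms true at each world — a:{}; b:{p}.
a ⊮ ((p → q) → p) → p: already at a itself, a ⊩ (p → q) → p but a ⊮ p.
a lacks atom p, so a ⊮ p.
So the root a does not force the formula.

No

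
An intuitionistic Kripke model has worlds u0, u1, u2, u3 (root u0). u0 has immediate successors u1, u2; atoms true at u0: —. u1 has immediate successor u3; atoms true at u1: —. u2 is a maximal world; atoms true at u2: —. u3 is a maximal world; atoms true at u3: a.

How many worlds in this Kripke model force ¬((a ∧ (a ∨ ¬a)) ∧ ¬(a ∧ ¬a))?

1

u0: does not force it — u0 ⊮ ¬((a ∧ (a ∨ ¬a)) ∧ ¬(a ∧ ¬a)) since u3 is accessible from u0 and u3 ⊩ (a ∧ (a ∨ ¬a)) ∧ ¬(a ∧ ¬a).
u1: does not force it — u1 ⊮ ¬((a ∧ (a ∨ ¬a)) ∧ ¬(a ∧ ¬a)) since u3 is accessible from u1 and u3 ⊩ (a ∧ (a ∨ ¬a)) ∧ ¬(a ∧ ¬a).
u2: forces it.
u3: does not force it.
Worlds forcing the formula: {u2}.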